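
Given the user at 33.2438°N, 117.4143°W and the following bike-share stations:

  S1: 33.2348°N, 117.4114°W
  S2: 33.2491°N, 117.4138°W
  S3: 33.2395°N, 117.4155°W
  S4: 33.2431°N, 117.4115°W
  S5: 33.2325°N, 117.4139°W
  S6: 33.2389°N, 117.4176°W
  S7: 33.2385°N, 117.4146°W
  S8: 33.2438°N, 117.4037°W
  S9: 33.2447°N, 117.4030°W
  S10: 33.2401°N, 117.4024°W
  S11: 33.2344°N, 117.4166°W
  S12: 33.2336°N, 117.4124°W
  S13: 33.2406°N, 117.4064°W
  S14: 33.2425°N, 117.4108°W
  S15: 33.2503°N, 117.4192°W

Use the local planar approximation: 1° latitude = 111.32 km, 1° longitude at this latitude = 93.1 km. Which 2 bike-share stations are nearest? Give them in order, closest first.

Distances from 33.2438°N, 117.4143°W:
S1: 1.0376 km
S2: 0.5918 km
S3: 0.4915 km
S4: 0.2721 km
S5: 1.2585 km
S6: 0.6260 km
S7: 0.5907 km
S8: 0.9869 km
S9: 1.0568 km
S10: 1.1820 km
S11: 1.0681 km
S12: 1.1492 km
S13: 0.8172 km
S14: 0.3565 km
S15: 0.8554 km
Sorted: S4 (0.2721 km) < S14 (0.3565 km) < S3 (0.4915 km) < S7 (0.5907 km) < …

S4, S14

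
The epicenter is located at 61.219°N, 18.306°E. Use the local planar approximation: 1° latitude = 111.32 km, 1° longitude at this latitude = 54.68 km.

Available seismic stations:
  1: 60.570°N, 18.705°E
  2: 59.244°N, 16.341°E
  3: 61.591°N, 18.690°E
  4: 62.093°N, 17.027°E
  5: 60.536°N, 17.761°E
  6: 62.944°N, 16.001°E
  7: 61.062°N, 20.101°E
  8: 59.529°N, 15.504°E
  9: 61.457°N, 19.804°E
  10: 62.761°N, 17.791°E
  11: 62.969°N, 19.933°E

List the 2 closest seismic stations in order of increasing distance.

Distances from 61.219°N, 18.306°E:
1: 75.469 km
2: 244.708 km
3: 46.430 km
4: 119.821 km
5: 81.663 km
6: 229.695 km
7: 99.695 km
8: 242.626 km
9: 86.089 km
10: 173.950 km
11: 214.163 km
Sorted: 3 (46.430 km) < 1 (75.469 km) < 5 (81.663 km) < 9 (86.089 km) < …

3, 1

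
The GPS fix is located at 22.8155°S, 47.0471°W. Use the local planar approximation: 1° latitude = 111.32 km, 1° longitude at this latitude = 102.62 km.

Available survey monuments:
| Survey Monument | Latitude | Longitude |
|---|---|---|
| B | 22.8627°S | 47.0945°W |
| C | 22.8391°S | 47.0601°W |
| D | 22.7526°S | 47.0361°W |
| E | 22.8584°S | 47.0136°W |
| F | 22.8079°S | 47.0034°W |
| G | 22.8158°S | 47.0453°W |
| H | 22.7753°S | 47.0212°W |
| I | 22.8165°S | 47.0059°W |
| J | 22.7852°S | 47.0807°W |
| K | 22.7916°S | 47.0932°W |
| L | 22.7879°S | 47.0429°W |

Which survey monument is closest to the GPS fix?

G

Distances from 22.8155°S, 47.0471°W:
B: √((-0.0472·111.32)² + (-0.0474·102.62)²) = √(27.607711 + 23.660325) = 7.1602 km
C: √((-0.0236·111.32)² + (-0.0130·102.62)²) = √(6.901928 + 1.779716) = 2.9465 km
D: √((0.0629·111.32)² + (0.0110·102.62)²) = √(49.028396 + 1.274235) = 7.0924 km
E: √((-0.0429·111.32)² + (0.0335·102.62)²) = √(22.806623 + 11.818263) = 5.8843 km
F: √((0.0076·111.32)² + (0.0437·102.62)²) = √(0.715770 + 20.110686) = 4.5636 km
G: √((-0.0003·111.32)² + (0.0018·102.62)²) = √(0.001115 + 0.034120) = 0.1877 km
H: √((0.0402·111.32)² + (0.0259·102.62)²) = √(20.026198 + 7.064209) = 5.2048 km
I: √((-0.0010·111.32)² + (0.0412·102.62)²) = √(0.012392 + 17.875510) = 4.2294 km
J: √((0.0303·111.32)² + (-0.0336·102.62)²) = √(11.377102 + 11.888925) = 4.8235 km
K: √((0.0239·111.32)² + (-0.0461·102.62)²) = √(7.078516 + 22.380298) = 5.4276 km
L: √((0.0276·111.32)² + (0.0042·102.62)²) = √(9.439838 + 0.185764) = 3.1025 km
Minimum: G at 0.1877 km.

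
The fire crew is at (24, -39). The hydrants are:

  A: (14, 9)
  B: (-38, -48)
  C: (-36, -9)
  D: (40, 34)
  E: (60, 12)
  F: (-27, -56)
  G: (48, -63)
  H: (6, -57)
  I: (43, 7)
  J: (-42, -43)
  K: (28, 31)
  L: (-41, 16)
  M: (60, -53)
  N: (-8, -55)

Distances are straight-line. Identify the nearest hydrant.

H

Distances from (24, -39):
A: 49.0
B: 62.6
C: 67.1
D: 74.7
E: 62.4
F: 53.8
G: 33.9
H: 25.5
I: 49.8
J: 66.1
K: 70.1
L: 85.1
M: 38.6
N: 35.8
Minimum: H at 25.5.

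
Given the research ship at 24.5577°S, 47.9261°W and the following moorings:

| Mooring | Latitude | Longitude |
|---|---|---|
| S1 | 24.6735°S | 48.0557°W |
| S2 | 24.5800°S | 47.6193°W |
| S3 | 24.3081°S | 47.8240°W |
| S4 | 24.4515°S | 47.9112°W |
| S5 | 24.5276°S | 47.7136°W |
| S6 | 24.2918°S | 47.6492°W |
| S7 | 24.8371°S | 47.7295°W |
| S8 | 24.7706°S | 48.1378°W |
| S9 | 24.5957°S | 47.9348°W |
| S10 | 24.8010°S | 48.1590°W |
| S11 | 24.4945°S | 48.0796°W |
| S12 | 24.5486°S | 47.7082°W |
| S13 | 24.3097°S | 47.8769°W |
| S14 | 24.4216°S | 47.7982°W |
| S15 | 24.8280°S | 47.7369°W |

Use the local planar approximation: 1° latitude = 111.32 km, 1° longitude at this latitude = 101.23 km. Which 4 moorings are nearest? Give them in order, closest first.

Distances from 24.5577°S, 47.9261°W:
S1: 18.3927 km
S2: 31.1564 km
S3: 29.6455 km
S4: 11.9180 km
S5: 21.7708 km
S6: 40.7661 km
S7: 36.9252 km
S8: 31.9524 km
S9: 4.3209 km
S10: 35.9082 km
S11: 17.0573 km
S12: 22.0813 km
S13: 28.0530 km
S14: 19.9293 km
S15: 35.6682 km
Sorted: S9 (4.3209 km) < S4 (11.9180 km) < S11 (17.0573 km) < S1 (18.3927 km) < S14 (19.9293 km) < S5 (21.7708 km) < …

S9, S4, S11, S1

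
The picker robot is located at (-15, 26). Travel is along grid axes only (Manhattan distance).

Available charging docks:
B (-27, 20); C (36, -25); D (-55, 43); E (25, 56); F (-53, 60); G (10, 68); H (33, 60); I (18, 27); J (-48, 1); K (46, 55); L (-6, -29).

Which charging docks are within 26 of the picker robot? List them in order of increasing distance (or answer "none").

B

Distances from (-15, 26):
B: |-12| + |-6| = 12 + 6 = 18
C: |51| + |-51| = 51 + 51 = 102
D: |-40| + |17| = 40 + 17 = 57
E: |40| + |30| = 40 + 30 = 70
F: |-38| + |34| = 38 + 34 = 72
G: |25| + |42| = 25 + 42 = 67
H: |48| + |34| = 48 + 34 = 82
I: |33| + |1| = 33 + 1 = 34
J: |-33| + |-25| = 33 + 25 = 58
K: |61| + |29| = 61 + 29 = 90
L: |9| + |-55| = 9 + 55 = 64
Threshold 26: B (18) is within range.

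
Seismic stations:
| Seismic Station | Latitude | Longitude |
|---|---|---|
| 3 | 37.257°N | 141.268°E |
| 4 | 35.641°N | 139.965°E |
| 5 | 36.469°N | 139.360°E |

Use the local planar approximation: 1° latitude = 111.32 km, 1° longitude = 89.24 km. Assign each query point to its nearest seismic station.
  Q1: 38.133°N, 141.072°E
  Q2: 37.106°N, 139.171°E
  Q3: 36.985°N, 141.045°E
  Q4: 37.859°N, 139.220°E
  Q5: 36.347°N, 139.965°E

Q1 at 38.133°N, 141.072°E:
  3: 99.073 km
  4: 294.474 km
  5: 240.112 km
  → nearest: 3 (99.073 km)
Q2 at 37.106°N, 139.171°E:
  3: 187.890 km
  4: 177.812 km
  5: 72.889 km
  → nearest: 5 (72.889 km)
Q3 at 36.985°N, 141.045°E:
  3: 36.233 km
  4: 177.970 km
  5: 160.967 km
  → nearest: 3 (36.233 km)
Q4 at 37.859°N, 139.220°E:
  3: 194.662 km
  4: 255.702 km
  5: 155.238 km
  → nearest: 5 (155.238 km)
Q5 at 36.347°N, 139.965°E:
  3: 154.217 km
  4: 78.592 km
  5: 55.672 km
  → nearest: 5 (55.672 km)

Q1→3; Q2→5; Q3→3; Q4→5; Q5→5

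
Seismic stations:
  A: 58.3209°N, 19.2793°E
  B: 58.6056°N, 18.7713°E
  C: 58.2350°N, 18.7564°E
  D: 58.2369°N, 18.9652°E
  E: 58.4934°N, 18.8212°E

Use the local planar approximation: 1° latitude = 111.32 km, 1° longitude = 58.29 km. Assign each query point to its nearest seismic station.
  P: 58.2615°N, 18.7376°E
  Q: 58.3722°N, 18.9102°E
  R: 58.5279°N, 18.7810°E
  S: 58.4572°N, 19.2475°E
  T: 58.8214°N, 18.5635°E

P→C; Q→E; R→E; S→A; T→B

P at 58.2615°N, 18.7376°E:
  A: 32.2606 km
  B: 38.3555 km
  C: 3.1469 km
  D: 13.5465 km
  E: 26.2710 km
  → nearest: C (3.1469 km)
Q at 58.3722°N, 18.9102°E:
  A: 22.2598 km
  B: 27.2144 km
  C: 17.7099 km
  D: 15.3990 km
  E: 14.4550 km
  → nearest: E (14.4550 km)
R at 58.5279°N, 18.7810°E:
  A: 37.0763 km
  B: 8.6680 km
  C: 32.6371 km
  D: 34.1272 km
  E: 4.4990 km
  → nearest: E (4.4990 km)
S at 58.4572°N, 19.2475°E:
  A: 15.2857 km
  B: 32.3016 km
  C: 37.8325 km
  D: 29.5329 km
  E: 25.1737 km
  → nearest: A (15.2857 km)
T at 58.8214°N, 18.5635°E:
  A: 69.6069 km
  B: 26.9038 km
  C: 66.2394 km
  D: 69.1514 km
  E: 39.4821 km
  → nearest: B (26.9038 km)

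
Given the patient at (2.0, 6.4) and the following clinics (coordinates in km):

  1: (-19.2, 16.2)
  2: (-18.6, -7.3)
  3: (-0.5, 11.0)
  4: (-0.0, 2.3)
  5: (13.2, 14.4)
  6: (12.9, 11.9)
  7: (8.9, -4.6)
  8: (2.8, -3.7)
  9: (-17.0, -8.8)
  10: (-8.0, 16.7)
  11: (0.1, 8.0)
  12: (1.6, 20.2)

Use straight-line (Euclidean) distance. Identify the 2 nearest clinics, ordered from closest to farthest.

11, 4

Distances from (2.0, 6.4):
1: √((-21.2)² + (9.8)²) = √(449.4400 + 96.0400) = 23.36 km
2: √((-20.6)² + (-13.7)²) = √(424.3600 + 187.6900) = 24.74 km
3: √((-2.5)² + (4.6)²) = √(6.2500 + 21.1600) = 5.24 km
4: √((-2.0)² + (-4.1)²) = √(4.0000 + 16.8100) = 4.56 km
5: √((11.2)² + (8.0)²) = √(125.4400 + 64.0000) = 13.76 km
6: √((10.9)² + (5.5)²) = √(118.8100 + 30.2500) = 12.21 km
7: √((6.9)² + (-11.0)²) = √(47.6100 + 121.0000) = 12.98 km
8: √((0.8)² + (-10.1)²) = √(0.6400 + 102.0100) = 10.13 km
9: √((-19.0)² + (-15.2)²) = √(361.0000 + 231.0400) = 24.33 km
10: √((-10.0)² + (10.3)²) = √(100.0000 + 106.0900) = 14.36 km
11: √((-1.9)² + (1.6)²) = √(3.6100 + 2.5600) = 2.48 km
12: √((-0.4)² + (13.8)²) = √(0.1600 + 190.4400) = 13.81 km
Sorted: 11 (2.48 km) < 4 (4.56 km) < 3 (5.24 km) < 8 (10.13 km) < …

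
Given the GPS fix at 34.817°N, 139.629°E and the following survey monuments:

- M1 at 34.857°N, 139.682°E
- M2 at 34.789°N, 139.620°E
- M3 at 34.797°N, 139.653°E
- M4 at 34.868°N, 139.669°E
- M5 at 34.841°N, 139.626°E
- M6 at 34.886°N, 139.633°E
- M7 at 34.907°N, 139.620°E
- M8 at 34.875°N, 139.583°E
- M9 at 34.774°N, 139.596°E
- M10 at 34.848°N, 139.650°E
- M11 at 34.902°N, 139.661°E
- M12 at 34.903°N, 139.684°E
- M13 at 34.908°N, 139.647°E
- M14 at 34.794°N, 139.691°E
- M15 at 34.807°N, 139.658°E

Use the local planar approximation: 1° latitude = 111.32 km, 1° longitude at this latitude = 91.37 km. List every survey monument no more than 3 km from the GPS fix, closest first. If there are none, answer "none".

Distances from 34.817°N, 139.629°E:
M1: √((0.040·111.32)² + (0.053·91.37)²) = √(19.82743 + 23.45087) = 6.579 km
M2: √((-0.028·111.32)² + (-0.009·91.37)²) = √(9.71544 + 0.67623) = 3.224 km
M3: √((-0.020·111.32)² + (0.024·91.37)²) = √(4.95686 + 4.80872) = 3.125 km
M4: √((0.051·111.32)² + (0.040·91.37)²) = √(32.23196 + 13.35756) = 6.752 km
M5: √((0.024·111.32)² + (-0.003·91.37)²) = √(7.13787 + 0.07514) = 2.686 km
M6: √((0.069·111.32)² + (0.004·91.37)²) = √(58.99899 + 0.13358) = 7.690 km
M7: √((0.090·111.32)² + (-0.009·91.37)²) = √(100.37635 + 0.67623) = 10.052 km
M8: √((0.058·111.32)² + (-0.046·91.37)²) = √(41.68717 + 17.66538) = 7.704 km
M9: √((-0.043·111.32)² + (-0.033·91.37)²) = √(22.91307 + 9.09149) = 5.657 km
M10: √((0.031·111.32)² + (0.021·91.37)²) = √(11.90885 + 3.68168) = 3.948 km
M11: √((0.085·111.32)² + (0.032·91.37)²) = √(89.53323 + 8.54884) = 9.904 km
M12: √((0.086·111.32)² + (0.055·91.37)²) = √(91.65229 + 25.25414) = 10.812 km
M13: √((0.091·111.32)² + (0.018·91.37)²) = √(102.61933 + 2.70491) = 10.263 km
M14: √((-0.023·111.32)² + (0.062·91.37)²) = √(6.55544 + 32.09155) = 6.217 km
M15: √((-0.010·111.32)² + (0.029·91.37)²) = √(1.23921 + 7.02107) = 2.874 km
Threshold 3 km: M5 (2.686 km), M15 (2.874 km) are within range.

M5, M15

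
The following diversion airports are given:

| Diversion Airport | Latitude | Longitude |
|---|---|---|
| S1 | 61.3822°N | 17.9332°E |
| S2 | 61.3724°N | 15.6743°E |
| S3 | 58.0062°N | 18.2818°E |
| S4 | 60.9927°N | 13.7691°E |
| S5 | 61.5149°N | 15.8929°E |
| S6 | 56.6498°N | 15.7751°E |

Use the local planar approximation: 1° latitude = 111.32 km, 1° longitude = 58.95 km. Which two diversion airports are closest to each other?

Pairwise distances:
S1–S2: √((-0.0098·111.32)² + (-2.2589·58.95)²) = √(1.190141 + 17732.159524) = 133.1666 km
S1–S3: √((-3.3760·111.32)² + (0.3486·58.95)²) = √(141237.906378 + 422.301267) = 376.3777 km
S1–S4: √((-0.3895·111.32)² + (-4.1641·58.95)²) = √(1880.015022 + 60257.334937) = 249.2736 km
S1–S5: √((0.1327·111.32)² + (-2.0403·58.95)²) = √(218.216829 + 14466.240402) = 121.1794 km
S1–S6: √((-4.7324·111.32)² + (-2.1581·58.95)²) = √(277529.585281 + 16184.927128) = 541.9543 km
S2–S3: √((-3.3662·111.32)² + (2.6075·58.95)²) = √(140419.113414 + 23627.417372) = 405.0266 km
S2–S4: √((-0.3797·111.32)² + (-1.9052·58.95)²) = √(1786.601069 + 12613.882017) = 120.0020 km
S2–S5: √((0.1425·111.32)² + (0.2186·58.95)²) = √(251.637942 + 166.061109) = 20.4377 km
S2–S6: √((-4.7226·111.32)² + (0.1008·58.95)²) = √(276381.341758 + 35.309265) = 525.7534 km
S3–S4: √((2.9865·111.32)² + (-4.5127·58.95)²) = √(110527.776534 + 70768.590340) = 425.7891 km
S3–S5: √((3.5087·111.32)² + (-2.3889·58.95)²) = √(152559.363833 + 19831.865106) = 415.2002 km
S3–S6: √((-1.3564·111.32)² + (-2.5067·58.95)²) = √(22799.323327 + 21835.962556) = 211.2706 km
S4–S5: √((0.5222·111.32)² + (2.1238·58.95)²) = √(3379.248505 + 15674.541708) = 138.0355 km
S4–S6: √((-4.3429·111.32)² + (2.0060·58.95)²) = √(233725.476616 + 13983.937564) = 497.7041 km
S5–S6: √((-4.8651·111.32)² + (-0.1178·58.95)²) = √(293312.072234 + 48.223441) = 541.6275 km
Closest pair: S2–S5 at 20.4377 km.

S2 and S5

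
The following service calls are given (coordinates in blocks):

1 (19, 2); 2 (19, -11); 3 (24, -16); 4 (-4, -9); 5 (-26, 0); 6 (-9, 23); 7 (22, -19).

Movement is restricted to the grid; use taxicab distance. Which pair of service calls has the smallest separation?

3 and 7

Pairwise distances:
1–2: 13 blocks
1–3: 23 blocks
1–4: 34 blocks
1–5: 47 blocks
1–6: 49 blocks
1–7: 24 blocks
2–3: 10 blocks
2–4: 25 blocks
2–5: 56 blocks
2–6: 62 blocks
2–7: 11 blocks
3–4: 35 blocks
3–5: 66 blocks
3–6: 72 blocks
3–7: 5 blocks
4–5: 31 blocks
4–6: 37 blocks
4–7: 36 blocks
5–6: 40 blocks
5–7: 67 blocks
6–7: 73 blocks
Closest pair: 3–7 at 5 blocks.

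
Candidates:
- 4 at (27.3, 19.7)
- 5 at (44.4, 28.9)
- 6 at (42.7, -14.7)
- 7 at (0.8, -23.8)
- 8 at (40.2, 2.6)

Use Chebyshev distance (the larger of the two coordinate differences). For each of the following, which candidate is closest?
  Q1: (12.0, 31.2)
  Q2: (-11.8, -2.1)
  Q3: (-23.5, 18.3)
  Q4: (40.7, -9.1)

Q1 at (12.0, 31.2):
  4: 15.3
  5: 32.4
  6: 45.9
  7: 55.0
  8: 28.6
  → nearest: 4 (15.3)
Q2 at (-11.8, -2.1):
  4: 39.1
  5: 56.2
  6: 54.5
  7: 21.7
  8: 52.0
  → nearest: 7 (21.7)
Q3 at (-23.5, 18.3):
  4: 50.8
  5: 67.9
  6: 66.2
  7: 42.1
  8: 63.7
  → nearest: 7 (42.1)
Q4 at (40.7, -9.1):
  4: 28.8
  5: 38.0
  6: 5.6
  7: 39.9
  8: 11.7
  → nearest: 6 (5.6)

Q1→4; Q2→7; Q3→7; Q4→6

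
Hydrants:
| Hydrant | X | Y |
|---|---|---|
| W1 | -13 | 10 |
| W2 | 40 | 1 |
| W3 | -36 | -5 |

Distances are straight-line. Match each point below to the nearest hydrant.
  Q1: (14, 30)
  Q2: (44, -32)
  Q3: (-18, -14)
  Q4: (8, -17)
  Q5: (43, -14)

Q1→W1; Q2→W2; Q3→W3; Q4→W1; Q5→W2

Q1 at (14, 30):
  W1: 33.6
  W2: 38.9
  W3: 61.0
  → nearest: W1 (33.6)
Q2 at (44, -32):
  W1: 70.8
  W2: 33.2
  W3: 84.4
  → nearest: W2 (33.2)
Q3 at (-18, -14):
  W1: 24.5
  W2: 59.9
  W3: 20.1
  → nearest: W3 (20.1)
Q4 at (8, -17):
  W1: 34.2
  W2: 36.7
  W3: 45.6
  → nearest: W1 (34.2)
Q5 at (43, -14):
  W1: 60.9
  W2: 15.3
  W3: 79.5
  → nearest: W2 (15.3)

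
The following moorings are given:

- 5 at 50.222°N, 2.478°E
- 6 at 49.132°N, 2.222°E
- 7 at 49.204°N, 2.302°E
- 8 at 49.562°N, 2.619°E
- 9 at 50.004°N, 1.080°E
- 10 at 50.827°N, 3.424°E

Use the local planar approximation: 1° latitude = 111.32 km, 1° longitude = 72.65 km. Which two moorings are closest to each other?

6 and 7

Pairwise distances:
5–6: 122.756 km
5–7: 114.043 km
5–8: 74.182 km
5–9: 104.424 km
5–10: 96.225 km
6–7: 9.901 km
6–8: 55.885 km
6–9: 127.696 km
6–10: 207.915 km
7–8: 46.028 km
7–9: 125.748 km
7–10: 198.209 km
8–9: 122.156 km
8–10: 152.481 km
9–10: 193.372 km
Closest pair: 6–7 at 9.901 km.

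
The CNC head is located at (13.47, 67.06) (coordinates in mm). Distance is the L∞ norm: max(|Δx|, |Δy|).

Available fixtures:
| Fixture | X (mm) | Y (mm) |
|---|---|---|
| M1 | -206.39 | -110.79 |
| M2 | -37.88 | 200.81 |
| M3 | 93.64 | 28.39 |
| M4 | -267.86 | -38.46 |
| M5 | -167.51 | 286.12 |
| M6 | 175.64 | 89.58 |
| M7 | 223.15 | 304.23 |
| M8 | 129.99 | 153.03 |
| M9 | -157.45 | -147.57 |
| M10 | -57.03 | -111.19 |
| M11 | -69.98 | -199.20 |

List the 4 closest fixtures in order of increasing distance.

M3, M8, M2, M6

Distances from (13.47, 67.06):
M1: 219.86 mm
M2: 133.75 mm
M3: 80.17 mm
M4: 281.33 mm
M5: 219.06 mm
M6: 162.17 mm
M7: 237.17 mm
M8: 116.52 mm
M9: 214.63 mm
M10: 178.25 mm
M11: 266.26 mm
Sorted: M3 (80.17 mm) < M8 (116.52 mm) < M2 (133.75 mm) < M6 (162.17 mm) < M10 (178.25 mm) < M9 (214.63 mm) < …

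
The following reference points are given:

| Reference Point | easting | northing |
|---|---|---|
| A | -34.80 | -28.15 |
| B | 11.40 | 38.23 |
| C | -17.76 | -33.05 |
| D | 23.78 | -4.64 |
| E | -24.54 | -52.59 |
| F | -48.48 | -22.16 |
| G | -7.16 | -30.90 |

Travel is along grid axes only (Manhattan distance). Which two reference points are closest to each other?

C and G

Pairwise distances:
C–G: |10.60| + |2.15| = 10.60 + 2.15 = 12.75
A–F: |-13.68| + |5.99| = 13.68 + 5.99 = 19.67
A–C: |17.04| + |-4.90| = 17.04 + 4.90 = 21.94
C–E: |-6.78| + |-19.54| = 6.78 + 19.54 = 26.32
A–G: |27.64| + |-2.75| = 27.64 + 2.75 = 30.39
A–E: |10.26| + |-24.44| = 10.26 + 24.44 = 34.70
E–G: |17.38| + |21.69| = 17.38 + 21.69 = 39.07
C–F: |-30.72| + |10.89| = 30.72 + 10.89 = 41.61
F–G: |41.32| + |-8.74| = 41.32 + 8.74 = 50.06
E–F: |-23.94| + |30.43| = 23.94 + 30.43 = 54.37
B–D: |12.38| + |-42.87| = 12.38 + 42.87 = 55.25
D–G: |-30.94| + |-26.26| = 30.94 + 26.26 = 57.20
C–D: |41.54| + |28.41| = 41.54 + 28.41 = 69.95
A–D: |58.58| + |23.51| = 58.58 + 23.51 = 82.09
B–G: |-18.56| + |-69.13| = 18.56 + 69.13 = 87.69
D–F: |-72.26| + |-17.52| = 72.26 + 17.52 = 89.78
D–E: |-48.32| + |-47.95| = 48.32 + 47.95 = 96.27
B–C: |-29.16| + |-71.28| = 29.16 + 71.28 = 100.44
A–B: |46.20| + |66.38| = 46.20 + 66.38 = 112.58
B–F: |-59.88| + |-60.39| = 59.88 + 60.39 = 120.27
B–E: |-35.94| + |-90.82| = 35.94 + 90.82 = 126.76
Closest pair: C–G at 12.75.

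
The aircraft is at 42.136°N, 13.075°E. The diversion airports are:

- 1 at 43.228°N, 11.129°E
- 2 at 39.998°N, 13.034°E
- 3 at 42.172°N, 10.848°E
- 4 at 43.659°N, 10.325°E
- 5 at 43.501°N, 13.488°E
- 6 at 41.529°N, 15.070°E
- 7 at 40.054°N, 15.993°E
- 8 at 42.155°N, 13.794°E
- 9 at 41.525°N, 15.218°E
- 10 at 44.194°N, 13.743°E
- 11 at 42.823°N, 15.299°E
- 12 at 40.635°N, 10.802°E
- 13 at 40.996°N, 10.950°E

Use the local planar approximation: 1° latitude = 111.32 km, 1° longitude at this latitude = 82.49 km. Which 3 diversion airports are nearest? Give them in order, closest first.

Distances from 42.136°N, 13.075°E:
1: √((1.092·111.32)² + (-1.946·82.49)²) = √(14777.18369 + 25768.44899) = 201.359 km
2: √((-2.138·111.32)² + (-0.041·82.49)²) = √(56645.02816 + 11.43853) = 238.026 km
3: √((0.036·111.32)² + (-2.227·82.49)²) = √(16.06022 + 33747.61153) = 183.749 km
4: √((1.523·111.32)² + (-2.750·82.49)²) = √(28743.93367 + 51459.78826) = 283.203 km
5: √((1.365·111.32)² + (0.413·82.49)²) = √(23089.34952 + 1160.65383) = 155.724 km
6: √((-0.607·111.32)² + (1.995·82.49)²) = √(4565.87248 + 27082.47851) = 177.900 km
7: √((-2.082·111.32)² + (2.918·82.49)²) = √(53716.51707 + 57939.29178) = 334.149 km
8: √((0.019·111.32)² + (0.719·82.49)²) = √(4.47356 + 3517.71287) = 59.348 km
9: √((-0.611·111.32)² + (2.143·82.49)²) = √(4626.24699 + 31249.77892) = 189.410 km
10: √((2.058·111.32)² + (0.668·82.49)²) = √(52485.23380 + 3036.37588) = 235.630 km
11: √((0.687·111.32)² + (2.224·82.49)²) = √(5848.70706 + 33656.74970) = 198.760 km
12: √((-1.501·111.32)² + (-2.273·82.49)²) = √(27919.50922 + 35156.16375) = 251.149 km
13: √((-1.140·111.32)² + (-2.125·82.49)²) = √(16104.82826 + 30727.02233) = 216.407 km
Sorted: 8 (59.348 km) < 5 (155.724 km) < 6 (177.900 km) < 3 (183.749 km) < 9 (189.410 km) < …

8, 5, 6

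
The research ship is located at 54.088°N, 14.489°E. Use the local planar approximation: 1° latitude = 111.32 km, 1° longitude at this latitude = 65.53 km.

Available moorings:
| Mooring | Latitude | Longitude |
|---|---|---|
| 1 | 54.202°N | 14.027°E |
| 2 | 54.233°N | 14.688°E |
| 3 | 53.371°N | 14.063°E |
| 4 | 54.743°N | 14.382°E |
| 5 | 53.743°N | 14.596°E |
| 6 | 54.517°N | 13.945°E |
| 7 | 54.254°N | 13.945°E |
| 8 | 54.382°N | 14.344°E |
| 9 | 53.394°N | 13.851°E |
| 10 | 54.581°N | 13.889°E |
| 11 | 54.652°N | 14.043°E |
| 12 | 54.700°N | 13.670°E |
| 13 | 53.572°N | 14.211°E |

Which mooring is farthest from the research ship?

9

Distances from 54.088°N, 14.489°E:
1: √((0.114·111.32)² + (-0.462·65.53)²) = √(161.04828 + 916.56715) = 32.827 km
2: √((0.145·111.32)² + (0.199·65.53)²) = √(260.54479 + 170.05386) = 20.751 km
3: √((-0.717·111.32)² + (-0.426·65.53)²) = √(6370.66409 + 779.29077) = 84.557 km
4: √((0.655·111.32)² + (-0.107·65.53)²) = √(5316.53889 + 49.16408) = 73.251 km
5: √((-0.345·111.32)² + (0.107·65.53)²) = √(1474.97475 + 49.16408) = 39.040 km
6: √((0.429·111.32)² + (-0.544·65.53)²) = √(2280.66228 + 1270.80272) = 59.594 km
7: √((0.166·111.32)² + (-0.544·65.53)²) = √(341.47788 + 1270.80272) = 40.153 km
8: √((0.294·111.32)² + (-0.145·65.53)²) = √(1071.12722 + 90.28515) = 34.080 km
9: √((-0.694·111.32)² + (-0.638·65.53)²) = √(5968.50190 + 1747.92057) = 87.843 km
10: √((0.493·111.32)² + (-0.600·65.53)²) = √(3011.89782 + 1545.90512) = 67.512 km
11: √((0.564·111.32)² + (-0.446·65.53)²) = √(3941.89093 + 854.18129) = 69.254 km
12: √((0.612·111.32)² + (-0.819·65.53)²) = √(4641.40258 + 2880.36907) = 86.728 km
13: √((-0.516·111.32)² + (-0.278·65.53)²) = √(3299.48227 + 331.87148) = 60.261 km
Maximum: 9 at 87.843 km.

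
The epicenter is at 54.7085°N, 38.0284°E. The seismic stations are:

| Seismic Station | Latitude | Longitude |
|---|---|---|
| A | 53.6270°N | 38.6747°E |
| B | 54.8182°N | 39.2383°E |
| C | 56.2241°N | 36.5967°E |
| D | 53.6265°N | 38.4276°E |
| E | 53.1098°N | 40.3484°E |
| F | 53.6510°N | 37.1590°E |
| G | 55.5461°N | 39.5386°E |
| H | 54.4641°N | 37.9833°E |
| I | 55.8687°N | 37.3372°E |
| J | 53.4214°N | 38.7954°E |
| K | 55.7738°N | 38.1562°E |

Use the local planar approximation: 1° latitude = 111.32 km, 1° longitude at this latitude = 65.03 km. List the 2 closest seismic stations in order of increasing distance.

Distances from 54.7085°N, 38.0284°E:
A: 127.5178 km
B: 79.6218 km
C: 192.7007 km
D: 123.2140 km
E: 233.3109 km
F: 130.5935 km
G: 135.4211 km
H: 27.3642 km
I: 136.7516 km
J: 151.7134 km
K: 118.8801 km
Sorted: H (27.3642 km) < B (79.6218 km) < K (118.8801 km) < D (123.2140 km) < …

H, B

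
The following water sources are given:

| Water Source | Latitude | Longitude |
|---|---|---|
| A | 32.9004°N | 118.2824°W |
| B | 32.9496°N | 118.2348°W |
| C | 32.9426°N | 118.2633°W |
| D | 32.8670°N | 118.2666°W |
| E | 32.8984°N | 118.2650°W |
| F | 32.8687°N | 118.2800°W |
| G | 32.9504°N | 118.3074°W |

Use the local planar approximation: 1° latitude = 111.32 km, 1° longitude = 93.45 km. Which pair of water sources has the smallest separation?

D and F

Pairwise distances:
A–B: √((0.0492·111.32)² + (0.0476·93.45)²) = √(29.996916 + 19.786661) = 7.0557 km
A–C: √((0.0422·111.32)² + (0.0191·93.45)²) = √(22.068423 + 3.185850) = 5.0254 km
A–D: √((-0.0334·111.32)² + (0.0158·93.45)²) = √(13.824178 + 2.180082) = 4.0005 km
A–E: √((-0.0020·111.32)² + (0.0174·93.45)²) = √(0.049569 + 2.643974) = 1.6412 km
A–F: √((-0.0317·111.32)² + (0.0024·93.45)²) = √(12.452740 + 0.050302) = 3.5360 km
A–G: √((0.0500·111.32)² + (-0.0250·93.45)²) = √(30.980356 + 5.458064) = 6.0364 km
B–C: √((-0.0070·111.32)² + (-0.0285·93.45)²) = √(0.607215 + 7.093300) = 2.7750 km
B–D: √((-0.0826·111.32)² + (-0.0318·93.45)²) = √(84.548613 + 8.831060) = 9.6633 km
B–E: √((-0.0512·111.32)² + (-0.0302·93.45)²) = √(32.485258 + 7.964756) = 6.3600 km
B–F: √((-0.0809·111.32)² + (-0.0452·93.45)²) = √(81.104218 + 17.841669) = 9.9472 km
B–G: √((0.0008·111.32)² + (-0.0726·93.45)²) = √(0.007931 + 46.029033) = 6.7851 km
C–D: √((-0.0756·111.32)² + (-0.0033·93.45)²) = √(70.825555 + 0.095101) = 8.4214 km
C–E: √((-0.0442·111.32)² + (-0.0017·93.45)²) = √(24.209785 + 0.025238) = 4.9229 km
C–F: √((-0.0739·111.32)² + (-0.0167·93.45)²) = √(67.676092 + 2.435519) = 8.3733 km
C–G: √((0.0078·111.32)² + (-0.0441·93.45)²) = √(0.753938 + 16.983836) = 4.2116 km
D–E: √((0.0314·111.32)² + (0.0016·93.45)²) = √(12.218157 + 0.022356) = 3.4986 km
D–F: √((0.0017·111.32)² + (-0.0134·93.45)²) = √(0.035813 + 1.568080) = 1.2664 km
D–G: √((0.0834·111.32)² + (-0.0408·93.45)²) = √(86.194290 + 14.537139) = 10.0365 km
E–F: √((-0.0297·111.32)² + (-0.0150·93.45)²) = √(10.930985 + 1.964903) = 3.5911 km
E–G: √((0.0520·111.32)² + (-0.0424·93.45)²) = √(33.508353 + 15.699663) = 7.0148 km
F–G: √((0.0817·111.32)² + (-0.0274·93.45)²) = √(82.716187 + 6.556314) = 9.4484 km
Closest pair: D–F at 1.2664 km.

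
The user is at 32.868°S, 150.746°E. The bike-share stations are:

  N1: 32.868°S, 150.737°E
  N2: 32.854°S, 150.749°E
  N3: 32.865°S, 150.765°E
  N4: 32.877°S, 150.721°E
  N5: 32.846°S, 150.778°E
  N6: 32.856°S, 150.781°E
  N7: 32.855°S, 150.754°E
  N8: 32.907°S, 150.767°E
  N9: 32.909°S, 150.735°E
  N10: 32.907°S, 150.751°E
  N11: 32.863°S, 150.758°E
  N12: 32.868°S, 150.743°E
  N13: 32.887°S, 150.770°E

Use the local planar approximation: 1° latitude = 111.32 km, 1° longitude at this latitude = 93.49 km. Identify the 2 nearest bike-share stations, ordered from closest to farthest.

N12, N1

Distances from 32.868°S, 150.746°E:
N1: 0.841 km
N2: 1.584 km
N3: 1.807 km
N4: 2.543 km
N5: 3.866 km
N6: 3.534 km
N7: 1.629 km
N8: 4.765 km
N9: 4.679 km
N10: 4.367 km
N11: 1.252 km
N12: 0.280 km
N13: 3.084 km
Sorted: N12 (0.280 km) < N1 (0.841 km) < N11 (1.252 km) < N2 (1.584 km) < …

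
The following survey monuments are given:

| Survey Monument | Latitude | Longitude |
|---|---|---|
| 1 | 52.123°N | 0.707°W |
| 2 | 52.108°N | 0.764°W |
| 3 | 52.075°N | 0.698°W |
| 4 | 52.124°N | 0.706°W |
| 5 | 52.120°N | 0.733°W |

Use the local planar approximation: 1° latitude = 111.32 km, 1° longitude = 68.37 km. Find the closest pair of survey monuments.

1 and 4

Pairwise distances:
1–2: 4.240 km
1–3: 5.379 km
1–4: 0.131 km
1–5: 1.809 km
2–3: 5.819 km
2–4: 4.347 km
2–5: 2.505 km
3–4: 5.482 km
3–5: 5.552 km
4–5: 1.899 km
Closest pair: 1–4 at 0.131 km.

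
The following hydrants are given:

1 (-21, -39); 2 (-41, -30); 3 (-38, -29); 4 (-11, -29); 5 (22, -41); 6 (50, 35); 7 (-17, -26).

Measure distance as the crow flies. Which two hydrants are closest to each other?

2 and 3

Pairwise distances:
2–3: 3.2
4–7: 6.7
1–7: 13.6
1–4: 14.1
1–3: 19.7
3–7: 21.2
1–2: 21.9
2–7: 24.3
3–4: 27.0
2–4: 30.0
4–5: 35.1
5–7: 41.8
1–5: 43.0
3–5: 61.2
2–5: 64.0
5–6: 81.0
4–6: 88.4
6–7: 90.6
1–6: 102.6
3–6: 108.8
2–6: 111.8
Closest pair: 2–3 at 3.2.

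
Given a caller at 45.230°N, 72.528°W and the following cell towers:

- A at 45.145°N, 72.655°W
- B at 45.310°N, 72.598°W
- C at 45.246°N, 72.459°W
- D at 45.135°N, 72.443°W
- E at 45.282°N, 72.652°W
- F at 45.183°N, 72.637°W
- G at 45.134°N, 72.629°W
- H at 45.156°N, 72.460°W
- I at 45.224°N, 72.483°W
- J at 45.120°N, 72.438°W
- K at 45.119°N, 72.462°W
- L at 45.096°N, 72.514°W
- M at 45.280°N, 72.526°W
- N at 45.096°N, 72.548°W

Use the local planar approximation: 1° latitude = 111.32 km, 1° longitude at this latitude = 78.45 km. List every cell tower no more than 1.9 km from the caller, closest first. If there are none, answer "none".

Distances from 45.230°N, 72.528°W:
A: 13.740 km
B: 10.463 km
C: 5.699 km
D: 12.502 km
E: 11.320 km
F: 10.025 km
G: 13.304 km
H: 9.814 km
I: 3.593 km
J: 14.135 km
K: 13.397 km
L: 14.957 km
M: 5.568 km
N: 14.999 km
Threshold 1.9 km: none within range.

none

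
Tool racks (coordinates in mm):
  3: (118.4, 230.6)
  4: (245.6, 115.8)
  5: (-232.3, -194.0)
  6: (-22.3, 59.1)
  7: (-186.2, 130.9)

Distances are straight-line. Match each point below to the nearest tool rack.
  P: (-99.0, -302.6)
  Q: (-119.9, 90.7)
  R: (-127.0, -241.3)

P at (-99.0, -302.6):
  3: 575.8 mm
  4: 542.0 mm
  5: 171.9 mm
  6: 369.7 mm
  7: 442.2 mm
  → nearest: 5 (171.9 mm)
Q at (-119.9, 90.7):
  3: 276.3 mm
  4: 366.4 mm
  5: 306.1 mm
  6: 102.6 mm
  7: 77.5 mm
  → nearest: 7 (77.5 mm)
R at (-127.0, -241.3):
  3: 531.9 mm
  4: 516.1 mm
  5: 115.4 mm
  6: 318.1 mm
  7: 376.9 mm
  → nearest: 5 (115.4 mm)

P→5; Q→7; R→5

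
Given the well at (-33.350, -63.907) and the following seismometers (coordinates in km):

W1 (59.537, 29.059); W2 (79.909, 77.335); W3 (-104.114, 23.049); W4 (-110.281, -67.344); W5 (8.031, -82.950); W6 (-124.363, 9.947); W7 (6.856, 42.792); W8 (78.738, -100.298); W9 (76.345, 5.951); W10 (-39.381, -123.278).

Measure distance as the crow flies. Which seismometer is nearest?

Distances from (-33.350, -63.907):
W1: √((92.887)² + (92.966)²) = √(8627.99477 + 8642.67716) = 131.418 km
W2: √((113.259)² + (141.242)²) = √(12827.60108 + 19949.30256) = 181.044 km
W3: √((-70.764)² + (86.956)²) = √(5007.54370 + 7561.34594) = 112.111 km
W4: √((-76.931)² + (-3.437)²) = √(5918.37876 + 11.81297) = 77.008 km
W5: √((41.381)² + (-19.043)²) = √(1712.38716 + 362.63585) = 45.552 km
W6: √((-91.013)² + (73.854)²) = √(8283.36617 + 5454.41332) = 117.208 km
W7: √((40.206)² + (106.699)²) = √(1616.52244 + 11384.67660) = 114.023 km
W8: √((112.088)² + (-36.391)²) = √(12563.71974 + 1324.30488) = 117.847 km
W9: √((109.695)² + (69.858)²) = √(12032.99302 + 4880.14016) = 130.051 km
W10: √((-6.031)² + (-59.371)²) = √(36.37296 + 3524.91564) = 59.677 km
Minimum: W5 at 45.552 km.

W5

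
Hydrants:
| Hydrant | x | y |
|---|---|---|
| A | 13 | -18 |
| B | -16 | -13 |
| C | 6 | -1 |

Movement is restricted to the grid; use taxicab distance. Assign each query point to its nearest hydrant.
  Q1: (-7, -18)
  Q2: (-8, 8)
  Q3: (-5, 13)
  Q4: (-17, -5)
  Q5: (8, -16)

Q1 at (-7, -18):
  A: 20
  B: 14
  C: 30
  → nearest: B (14)
Q2 at (-8, 8):
  A: 47
  B: 29
  C: 23
  → nearest: C (23)
Q3 at (-5, 13):
  A: 49
  B: 37
  C: 25
  → nearest: C (25)
Q4 at (-17, -5):
  A: 43
  B: 9
  C: 27
  → nearest: B (9)
Q5 at (8, -16):
  A: 7
  B: 27
  C: 17
  → nearest: A (7)

Q1→B; Q2→C; Q3→C; Q4→B; Q5→A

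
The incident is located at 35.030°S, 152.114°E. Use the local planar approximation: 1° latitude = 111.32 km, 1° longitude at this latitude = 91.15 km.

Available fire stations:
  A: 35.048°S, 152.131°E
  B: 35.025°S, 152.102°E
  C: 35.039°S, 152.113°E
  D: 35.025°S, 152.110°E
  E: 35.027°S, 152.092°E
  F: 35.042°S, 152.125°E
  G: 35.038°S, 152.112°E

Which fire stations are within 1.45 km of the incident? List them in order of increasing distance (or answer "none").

Distances from 35.030°S, 152.114°E:
A: √((-0.018·111.32)² + (0.017·91.15)²) = √(4.01505 + 2.40111) = 2.533 km
B: √((0.005·111.32)² + (-0.012·91.15)²) = √(0.30980 + 1.19640) = 1.227 km
C: √((-0.009·111.32)² + (-0.001·91.15)²) = √(1.00376 + 0.00831) = 1.006 km
D: √((0.005·111.32)² + (-0.004·91.15)²) = √(0.30980 + 0.13293) = 0.665 km
E: √((0.003·111.32)² + (-0.022·91.15)²) = √(0.11153 + 4.02123) = 2.033 km
F: √((-0.012·111.32)² + (0.011·91.15)²) = √(1.78447 + 1.00531) = 1.670 km
G: √((-0.008·111.32)² + (-0.002·91.15)²) = √(0.79310 + 0.03323) = 0.909 km
Threshold 1.45 km: D (0.665 km), G (0.909 km), C (1.006 km), B (1.227 km) are within range.

D, G, C, B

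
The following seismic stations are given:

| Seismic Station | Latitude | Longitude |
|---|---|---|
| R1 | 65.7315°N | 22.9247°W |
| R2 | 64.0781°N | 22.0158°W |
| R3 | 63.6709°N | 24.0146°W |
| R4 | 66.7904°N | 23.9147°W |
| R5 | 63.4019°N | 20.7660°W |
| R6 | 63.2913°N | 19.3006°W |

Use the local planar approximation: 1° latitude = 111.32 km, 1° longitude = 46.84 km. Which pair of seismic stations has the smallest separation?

R5 and R6

Pairwise distances:
R1–R2: 188.9160 km
R1–R3: 234.9981 km
R1–R4: 126.6699 km
R1–R5: 278.3461 km
R1–R6: 320.3217 km
R2–R3: 104.0201 km
R2–R4: 314.7615 km
R2–R5: 95.3586 km
R2–R6: 154.4220 km
R3–R4: 347.2943 km
R3–R5: 155.0829 km
R3–R6: 224.8109 km
R4–R5: 405.0156 km
R4–R6: 445.4610 km
R5–R6: 69.7348 km
Closest pair: R5–R6 at 69.7348 km.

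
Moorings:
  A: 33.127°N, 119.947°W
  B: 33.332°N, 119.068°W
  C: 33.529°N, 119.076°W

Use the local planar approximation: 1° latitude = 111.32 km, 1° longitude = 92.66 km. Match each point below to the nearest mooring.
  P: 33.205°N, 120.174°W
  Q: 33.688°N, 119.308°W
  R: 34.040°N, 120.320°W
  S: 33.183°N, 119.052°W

P at 33.205°N, 120.174°W:
  A: 22.756 km
  B: 103.453 km
  C: 107.945 km
  → nearest: A (22.756 km)
Q at 33.688°N, 119.308°W:
  A: 86.057 km
  B: 45.443 km
  C: 27.846 km
  → nearest: C (27.846 km)
R at 34.040°N, 120.320°W:
  A: 107.351 km
  B: 140.250 km
  C: 128.541 km
  → nearest: A (107.351 km)
S at 33.183°N, 119.052°W:
  A: 83.165 km
  B: 16.653 km
  C: 38.581 km
  → nearest: B (16.653 km)

P→A; Q→C; R→A; S→B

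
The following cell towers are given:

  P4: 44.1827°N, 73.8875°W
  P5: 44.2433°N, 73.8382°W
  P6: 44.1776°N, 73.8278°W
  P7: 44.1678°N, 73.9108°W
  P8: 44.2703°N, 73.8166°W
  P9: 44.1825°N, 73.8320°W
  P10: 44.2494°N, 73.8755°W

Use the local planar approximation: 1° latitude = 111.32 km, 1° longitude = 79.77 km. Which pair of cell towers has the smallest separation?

P6 and P9

Pairwise distances:
P4–P5: √((0.0606·111.32)² + (0.0493·79.77)²) = √(45.508408 + 15.465823) = 7.8086 km
P4–P6: √((-0.0051·111.32)² + (0.0597·79.77)²) = √(0.322320 + 22.679206) = 4.7960 km
P4–P7: √((-0.0149·111.32)² + (-0.0233·79.77)²) = √(2.751180 + 3.454546) = 2.4911 km
P4–P8: √((0.0876·111.32)² + (0.0709·79.77)²) = √(95.094327 + 31.986863) = 11.2730 km
P4–P9: √((-0.0002·111.32)² + (0.0555·79.77)²) = √(0.000496 + 19.600410) = 4.4273 km
P4–P10: √((0.0667·111.32)² + (0.0120·79.77)²) = √(55.131278 + 0.916308) = 7.4865 km
P5–P6: √((-0.0657·111.32)² + (0.0104·79.77)²) = √(53.490559 + 0.688249) = 7.3606 km
P5–P7: √((-0.0755·111.32)² + (-0.0726·79.77)²) = √(70.638310 + 33.539179) = 10.2067 km
P5–P8: √((0.0270·111.32)² + (0.0216·79.77)²) = √(9.033872 + 2.968839) = 3.4645 km
P5–P9: √((-0.0608·111.32)² + (0.0062·79.77)²) = √(45.809289 + 0.244603) = 6.7863 km
P5–P10: √((0.0061·111.32)² + (-0.0373·79.77)²) = √(0.461112 + 8.853130) = 3.0519 km
P6–P7: √((-0.0098·111.32)² + (-0.0830·79.77)²) = √(1.190141 + 43.836449) = 6.7102 km
P6–P8: √((0.0927·111.32)² + (0.0112·79.77)²) = √(106.489273 + 0.798206) = 10.3580 km
P6–P9: √((0.0049·111.32)² + (-0.0042·79.77)²) = √(0.297535 + 0.112248) = 0.6401 km
P6–P10: √((0.0718·111.32)² + (-0.0477·79.77)²) = √(63.884468 + 14.478246) = 8.8523 km
P7–P8: √((0.1025·111.32)² + (0.0942·79.77)²) = √(130.194946 + 56.465215) = 13.6624 km
P7–P9: √((0.0147·111.32)² + (0.0788·79.77)²) = √(2.677818 + 39.512237) = 6.4954 km
P7–P10: √((0.0816·111.32)² + (0.0353·79.77)²) = √(82.513824 + 7.929186) = 9.5102 km
P8–P9: √((-0.0878·111.32)² + (-0.0154·79.77)²) = √(95.529043 + 1.509109) = 9.8508 km
P8–P10: √((-0.0209·111.32)² + (-0.0589·79.77)²) = √(5.413012 + 22.075461) = 5.2429 km
P9–P10: √((0.0669·111.32)² + (-0.0435·79.77)²) = √(55.462396 + 12.040865) = 8.2160 km
Closest pair: P6–P9 at 0.6401 km.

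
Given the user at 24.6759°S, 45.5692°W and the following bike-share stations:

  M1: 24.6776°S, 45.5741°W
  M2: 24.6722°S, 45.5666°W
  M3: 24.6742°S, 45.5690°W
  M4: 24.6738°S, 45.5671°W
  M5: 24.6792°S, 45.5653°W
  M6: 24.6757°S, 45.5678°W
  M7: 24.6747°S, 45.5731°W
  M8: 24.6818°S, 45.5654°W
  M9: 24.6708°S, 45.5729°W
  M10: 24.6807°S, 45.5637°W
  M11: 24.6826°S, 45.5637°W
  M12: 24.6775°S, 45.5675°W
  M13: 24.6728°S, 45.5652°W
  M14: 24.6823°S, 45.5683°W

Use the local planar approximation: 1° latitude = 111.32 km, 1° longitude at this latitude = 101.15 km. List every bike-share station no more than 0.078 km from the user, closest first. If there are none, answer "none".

Distances from 24.6759°S, 45.5692°W:
M1: √((-0.0017·111.32)² + (-0.0049·101.15)²) = √(0.035813 + 0.245654) = 0.5305 km
M2: √((0.0037·111.32)² + (0.0026·101.15)²) = √(0.169648 + 0.069164) = 0.4887 km
M3: √((0.0017·111.32)² + (0.0002·101.15)²) = √(0.035813 + 0.000409) = 0.1903 km
M4: √((0.0021·111.32)² + (0.0021·101.15)²) = √(0.054649 + 0.045120) = 0.3159 km
M5: √((-0.0033·111.32)² + (0.0039·101.15)²) = √(0.134950 + 0.155618) = 0.5390 km
M6: √((0.0002·111.32)² + (0.0014·101.15)²) = √(0.000496 + 0.020053) = 0.1433 km
M7: √((0.0012·111.32)² + (-0.0039·101.15)²) = √(0.017845 + 0.155618) = 0.4165 km
M8: √((-0.0059·111.32)² + (0.0038·101.15)²) = √(0.431370 + 0.147740) = 0.7610 km
M9: √((0.0051·111.32)² + (-0.0037·101.15)²) = √(0.322320 + 0.140067) = 0.6800 km
M10: √((-0.0048·111.32)² + (0.0055·101.15)²) = √(0.285515 + 0.309498) = 0.7714 km
M11: √((-0.0067·111.32)² + (0.0055·101.15)²) = √(0.556283 + 0.309498) = 0.9305 km
M12: √((-0.0016·111.32)² + (0.0017·101.15)²) = √(0.031724 + 0.029569) = 0.2476 km
M13: √((0.0031·111.32)² + (0.0040·101.15)²) = √(0.119088 + 0.163701) = 0.5318 km
M14: √((-0.0064·111.32)² + (0.0009·101.15)²) = √(0.507582 + 0.008287) = 0.7182 km
Threshold 0.078 km: none within range.

none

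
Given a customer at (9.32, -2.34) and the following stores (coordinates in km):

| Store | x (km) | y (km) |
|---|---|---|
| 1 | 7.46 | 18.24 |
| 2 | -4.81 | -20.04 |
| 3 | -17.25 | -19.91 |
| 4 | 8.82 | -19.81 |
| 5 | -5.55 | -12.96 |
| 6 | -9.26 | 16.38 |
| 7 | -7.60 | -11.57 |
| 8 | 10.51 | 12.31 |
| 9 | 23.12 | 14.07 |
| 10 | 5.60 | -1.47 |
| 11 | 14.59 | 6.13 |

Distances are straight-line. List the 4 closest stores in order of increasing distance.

Distances from (9.32, -2.34):
1: 20.66 km
2: 22.65 km
3: 31.85 km
4: 17.48 km
5: 18.27 km
6: 26.38 km
7: 19.27 km
8: 14.70 km
9: 21.44 km
10: 3.82 km
11: 9.98 km
Sorted: 10 (3.82 km) < 11 (9.98 km) < 8 (14.70 km) < 4 (17.48 km) < 5 (18.27 km) < 7 (19.27 km) < …

10, 11, 8, 4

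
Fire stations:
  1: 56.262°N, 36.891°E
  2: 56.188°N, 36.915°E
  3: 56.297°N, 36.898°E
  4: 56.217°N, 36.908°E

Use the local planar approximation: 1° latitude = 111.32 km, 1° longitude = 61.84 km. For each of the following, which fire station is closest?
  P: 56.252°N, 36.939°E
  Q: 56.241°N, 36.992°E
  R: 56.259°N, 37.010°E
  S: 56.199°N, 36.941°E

P→1; Q→4; R→1; S→2

P at 56.252°N, 36.939°E:
  1: 3.170 km
  2: 7.277 km
  3: 5.614 km
  4: 4.342 km
  → nearest: 1 (3.170 km)
Q at 56.241°N, 36.992°E:
  1: 6.669 km
  2: 7.582 km
  3: 8.524 km
  4: 5.841 km
  → nearest: 4 (5.841 km)
R at 56.259°N, 37.010°E:
  1: 7.367 km
  2: 9.848 km
  3: 8.116 km
  4: 7.852 km
  → nearest: 1 (7.367 km)
S at 56.199°N, 36.941°E:
  1: 7.665 km
  2: 2.021 km
  3: 11.229 km
  4: 2.860 km
  → nearest: 2 (2.021 km)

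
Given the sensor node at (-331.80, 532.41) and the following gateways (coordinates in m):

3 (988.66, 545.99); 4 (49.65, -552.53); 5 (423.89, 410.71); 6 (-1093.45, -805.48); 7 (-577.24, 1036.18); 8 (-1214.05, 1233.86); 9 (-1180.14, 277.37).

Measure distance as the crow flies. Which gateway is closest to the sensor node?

7

Distances from (-331.80, 532.41):
3: √((1320.46)² + (13.58)²) = √(1743614.6116 + 184.4164) = 1320.53 m
4: √((381.45)² + (-1084.94)²) = √(145504.1025 + 1177094.8036) = 1150.04 m
5: √((755.69)² + (-121.70)²) = √(571067.3761 + 14810.8900) = 765.43 m
6: √((-761.65)² + (-1337.89)²) = √(580110.7225 + 1789949.6521) = 1539.50 m
7: √((-245.44)² + (503.77)²) = √(60240.7936 + 253784.2129) = 560.38 m
8: √((-882.25)² + (701.45)²) = √(778365.0625 + 492032.1025) = 1127.12 m
9: √((-848.34)² + (-255.04)²) = √(719680.7556 + 65045.4016) = 885.85 m
Minimum: 7 at 560.38 m.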